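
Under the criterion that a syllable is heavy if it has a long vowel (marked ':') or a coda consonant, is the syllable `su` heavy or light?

`su`: short vowel, open (no coda). Short vowel, open → light.

light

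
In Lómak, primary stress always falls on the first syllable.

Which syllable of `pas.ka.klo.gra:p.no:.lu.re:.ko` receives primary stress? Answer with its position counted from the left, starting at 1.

1

The word has 8 syllables; the first syllable is syllable 1 (pas).
Primary stress: syllable 1 → ˈpas.ka.klo.gra:p.no:.lu.re:.ko.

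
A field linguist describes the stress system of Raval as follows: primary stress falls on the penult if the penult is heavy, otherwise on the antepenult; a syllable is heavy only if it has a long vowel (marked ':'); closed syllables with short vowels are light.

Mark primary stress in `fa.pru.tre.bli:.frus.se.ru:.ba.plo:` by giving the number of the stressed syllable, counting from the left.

Weights: 7 ru: H, 8 ba L, 9 plo: H.
The penult (syllable 8, ba) is light, so stress falls on the antepenult (syllable 7, ru:).
Primary stress: syllable 7 → fa.pru.tre.bli:.frus.se.ˈru:.ba.plo:.

7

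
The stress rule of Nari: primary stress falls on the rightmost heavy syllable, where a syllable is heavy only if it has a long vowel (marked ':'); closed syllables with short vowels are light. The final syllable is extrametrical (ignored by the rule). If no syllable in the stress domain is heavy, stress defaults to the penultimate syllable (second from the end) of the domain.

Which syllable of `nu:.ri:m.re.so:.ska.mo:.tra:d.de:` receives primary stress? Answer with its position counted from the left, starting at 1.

7

The final syllable (8, de:) is extrametrical; the stress domain is syllables 1–7.
Weights: 1 nu: H, 2 ri:m H, 3 re L, 4 so: H, 5 ska L, 6 mo: H, 7 tra:d H.
Heavy syllables in the domain: 1, 2, 4, 6, 7. The rightmost is syllable 7 (tra:d).
Primary stress: syllable 7 → nu:.ri:m.re.so:.ska.mo:.ˈtra:d.de:.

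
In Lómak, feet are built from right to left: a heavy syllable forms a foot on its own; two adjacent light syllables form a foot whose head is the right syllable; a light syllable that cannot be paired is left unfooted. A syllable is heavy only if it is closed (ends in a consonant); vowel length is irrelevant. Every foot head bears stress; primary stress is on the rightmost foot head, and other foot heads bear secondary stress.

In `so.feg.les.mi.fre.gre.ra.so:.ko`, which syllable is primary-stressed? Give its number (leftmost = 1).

Weights: 1 so L, 2 feg H, 3 les H, 4 mi L, 5 fre L, 6 gre L, 7 ra L, 8 so: L, 9 ko L.
Parse right to left (heavy = foot alone; LL = one foot; stranded L unfooted): so (ˈfeg) (ˈles) (mi.ˈfre) (gre.ˈra) (so:.ˈko).
Foot heads: 2, 3, 5, 7, 9.
Primary stress on the rightmost head = syllable 9.
Primary stress: syllable 9 → so.feg.les.mi.fre.gre.ra.so:.ˈko.

9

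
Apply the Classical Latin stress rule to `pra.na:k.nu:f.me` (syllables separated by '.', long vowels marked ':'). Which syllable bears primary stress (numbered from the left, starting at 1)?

3

Classical Latin: stress the penult if heavy (long vowel or closed), else the antepenult.
Weights: 2 na:k H, 3 nu:f H, 4 me L.
The penult (syllable 3, nu:f) is heavy, so it takes stress.
Stress on syllable 3: pra.na:k.ˈnu:f.me.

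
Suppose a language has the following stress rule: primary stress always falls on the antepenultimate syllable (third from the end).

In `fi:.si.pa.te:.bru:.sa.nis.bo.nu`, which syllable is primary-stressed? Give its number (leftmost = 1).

The word has 9 syllables; the antepenultimate syllable (third from the end) is syllable 7 (nis).
Primary stress: syllable 7 → fi:.si.pa.te:.bru:.sa.ˈnis.bo.nu.

7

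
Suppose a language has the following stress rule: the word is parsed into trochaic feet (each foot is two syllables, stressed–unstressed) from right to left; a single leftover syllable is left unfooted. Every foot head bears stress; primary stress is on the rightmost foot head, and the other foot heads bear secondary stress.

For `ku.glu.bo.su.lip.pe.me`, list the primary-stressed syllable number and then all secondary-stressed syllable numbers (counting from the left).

Parse right to left into trochaic (ˈσσ) feet: ku (ˈglu.bo) (ˈsu.lip) (ˈpe.me). Syllable 1 is left unfooted.
Foot heads (stressed positions): 2, 4, 6.
End Rule Rightmost: primary stress on the rightmost head = syllable 6.
Secondary stress on 2, 4: ku.ˌglu.bo.ˌsu.lip.ˈpe.me.

primary 6, secondary 2, 4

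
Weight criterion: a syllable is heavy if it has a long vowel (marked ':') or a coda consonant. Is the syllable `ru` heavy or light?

`ru`: short vowel, open (no coda). Short vowel, open → light.

light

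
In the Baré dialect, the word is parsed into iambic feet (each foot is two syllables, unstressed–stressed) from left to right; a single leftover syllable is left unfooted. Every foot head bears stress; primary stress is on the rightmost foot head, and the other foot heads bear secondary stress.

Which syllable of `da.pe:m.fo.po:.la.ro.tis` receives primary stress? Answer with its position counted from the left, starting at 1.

6

Parse left to right into iambic (σˈσ) feet: (da.ˈpe:m) (fo.ˈpo:) (la.ˈro) tis. Syllable 7 is left unfooted.
Foot heads (stressed positions): 2, 4, 6.
End Rule Rightmost: primary stress on the rightmost head = syllable 6.
Primary stress: syllable 6 → da.pe:m.fo.po:.la.ˈro.tis.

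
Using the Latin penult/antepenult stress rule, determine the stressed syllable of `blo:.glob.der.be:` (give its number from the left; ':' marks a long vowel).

3

Classical Latin: stress the penult if heavy (long vowel or closed), else the antepenult.
Weights: 2 glob H, 3 der H, 4 be: H.
The penult (syllable 3, der) is heavy, so it takes stress.
Stress on syllable 3: blo:.glob.ˈder.be:.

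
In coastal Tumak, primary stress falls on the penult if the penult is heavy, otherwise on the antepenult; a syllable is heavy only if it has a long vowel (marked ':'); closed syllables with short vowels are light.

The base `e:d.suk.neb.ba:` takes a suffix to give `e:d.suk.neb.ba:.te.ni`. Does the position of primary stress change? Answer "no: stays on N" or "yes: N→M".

Base `e:d.suk.neb.ba:` (4 syllables):
  Weights: 2 suk L, 3 neb L, 4 ba: H.
  The penult (syllable 3, neb) is light, so stress falls on the antepenult (syllable 2, suk).
  → primary stress on syllable 2.
Suffixed `e:d.suk.neb.ba:.te.ni` (6 syllables):
  Weights: 4 ba: H, 5 te L, 6 ni L.
  The penult (syllable 5, te) is light, so stress falls on the antepenult (syllable 4, ba:).
  → primary stress on syllable 4.

yes: 2→4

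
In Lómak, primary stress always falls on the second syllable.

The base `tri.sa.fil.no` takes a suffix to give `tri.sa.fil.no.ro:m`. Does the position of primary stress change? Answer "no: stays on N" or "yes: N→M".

no: stays on 2

Base `tri.sa.fil.no` (4 syllables):
  The word has 4 syllables; the second syllable is syllable 2 (sa).
  → primary stress on syllable 2.
Suffixed `tri.sa.fil.no.ro:m` (5 syllables):
  The word has 5 syllables; the second syllable is syllable 2 (sa).
  → primary stress on syllable 2.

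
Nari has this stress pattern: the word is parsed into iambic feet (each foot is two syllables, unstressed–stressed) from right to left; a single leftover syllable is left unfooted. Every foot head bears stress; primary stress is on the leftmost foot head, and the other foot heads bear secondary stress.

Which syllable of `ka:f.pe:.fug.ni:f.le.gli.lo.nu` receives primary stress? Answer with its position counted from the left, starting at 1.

Parse right to left into iambic (σˈσ) feet: (ka:f.ˈpe:) (fug.ˈni:f) (le.ˈgli) (lo.ˈnu).
Foot heads (stressed positions): 2, 4, 6, 8.
End Rule Leftmost: primary stress on the leftmost head = syllable 2.
Primary stress: syllable 2 → ka:f.ˈpe:.fug.ni:f.le.gli.lo.nu.

2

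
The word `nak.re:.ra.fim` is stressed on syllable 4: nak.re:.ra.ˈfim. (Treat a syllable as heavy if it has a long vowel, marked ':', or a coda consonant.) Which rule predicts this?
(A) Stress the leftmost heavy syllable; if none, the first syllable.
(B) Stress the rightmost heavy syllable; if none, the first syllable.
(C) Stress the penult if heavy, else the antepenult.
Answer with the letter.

B

Rule A → syllable 1 (observed: 4).
Rule B → syllable 4 ✓.
Rule C → syllable 2 (observed: 4).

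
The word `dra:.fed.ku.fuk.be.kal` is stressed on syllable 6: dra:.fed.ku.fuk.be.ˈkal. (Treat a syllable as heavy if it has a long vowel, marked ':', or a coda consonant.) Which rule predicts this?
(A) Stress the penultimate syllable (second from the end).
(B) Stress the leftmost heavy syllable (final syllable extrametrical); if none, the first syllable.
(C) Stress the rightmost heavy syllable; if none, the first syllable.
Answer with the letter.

C

Rule A → syllable 5 (observed: 6).
Rule B → syllable 1 (observed: 6).
Rule C → syllable 6 ✓.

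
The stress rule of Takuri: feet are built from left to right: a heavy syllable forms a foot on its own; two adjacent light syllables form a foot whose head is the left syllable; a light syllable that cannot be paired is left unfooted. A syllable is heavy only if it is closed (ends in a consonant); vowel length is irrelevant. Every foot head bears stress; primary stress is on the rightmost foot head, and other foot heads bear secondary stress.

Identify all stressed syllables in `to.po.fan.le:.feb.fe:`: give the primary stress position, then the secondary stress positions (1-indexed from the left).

Weights: 1 to L, 2 po L, 3 fan H, 4 le: L, 5 feb H, 6 fe: L.
Parse left to right (heavy = foot alone; LL = one foot; stranded L unfooted): (ˈto.po) (ˈfan) le: (ˈfeb) fe:.
Foot heads: 1, 3, 5.
Primary stress on the rightmost head = syllable 5.
Secondary stress on 1, 3: ˌto.po.ˌfan.le:.ˈfeb.fe:.

primary 5, secondary 1, 3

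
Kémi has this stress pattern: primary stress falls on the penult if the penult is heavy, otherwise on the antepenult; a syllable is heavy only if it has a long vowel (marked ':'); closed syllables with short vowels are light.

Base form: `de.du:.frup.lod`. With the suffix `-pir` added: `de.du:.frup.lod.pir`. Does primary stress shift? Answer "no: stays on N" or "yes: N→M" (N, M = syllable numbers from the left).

yes: 2→3

Base `de.du:.frup.lod` (4 syllables):
  Weights: 2 du: H, 3 frup L, 4 lod L.
  The penult (syllable 3, frup) is light, so stress falls on the antepenult (syllable 2, du:).
  → primary stress on syllable 2.
Suffixed `de.du:.frup.lod.pir` (5 syllables):
  Weights: 3 frup L, 4 lod L, 5 pir L.
  The penult (syllable 4, lod) is light, so stress falls on the antepenult (syllable 3, frup).
  → primary stress on syllable 3.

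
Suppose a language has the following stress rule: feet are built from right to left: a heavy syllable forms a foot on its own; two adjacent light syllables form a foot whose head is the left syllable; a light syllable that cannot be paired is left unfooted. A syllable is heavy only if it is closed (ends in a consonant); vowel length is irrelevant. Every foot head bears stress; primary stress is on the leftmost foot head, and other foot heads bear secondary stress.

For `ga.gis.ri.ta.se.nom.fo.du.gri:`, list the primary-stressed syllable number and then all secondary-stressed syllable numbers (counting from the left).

Weights: 1 ga L, 2 gis H, 3 ri L, 4 ta L, 5 se L, 6 nom H, 7 fo L, 8 du L, 9 gri: L.
Parse right to left (heavy = foot alone; LL = one foot; stranded L unfooted): ga (ˈgis) ri (ˈta.se) (ˈnom) fo (ˈdu.gri:).
Foot heads: 2, 4, 6, 8.
Primary stress on the leftmost head = syllable 2.
Secondary stress on 4, 6, 8: ga.ˈgis.ri.ˌta.se.ˌnom.fo.ˌdu.gri:.

primary 2, secondary 4, 6, 8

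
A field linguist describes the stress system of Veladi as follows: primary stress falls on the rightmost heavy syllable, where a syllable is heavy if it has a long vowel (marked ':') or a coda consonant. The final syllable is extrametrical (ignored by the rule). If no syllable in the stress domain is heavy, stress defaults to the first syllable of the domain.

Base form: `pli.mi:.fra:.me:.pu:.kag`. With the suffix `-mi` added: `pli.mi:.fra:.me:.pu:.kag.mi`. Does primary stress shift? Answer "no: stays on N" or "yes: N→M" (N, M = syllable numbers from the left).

Base `pli.mi:.fra:.me:.pu:.kag` (6 syllables):
  The final syllable (6, kag) is extrametrical; the stress domain is syllables 1–5.
  Weights: 1 pli L, 2 mi: H, 3 fra: H, 4 me: H, 5 pu: H.
  Heavy syllables in the domain: 2, 3, 4, 5. The rightmost is syllable 5 (pu:).
  → primary stress on syllable 5.
Suffixed `pli.mi:.fra:.me:.pu:.kag.mi` (7 syllables):
  The final syllable (7, mi) is extrametrical; the stress domain is syllables 1–6.
  Weights: 1 pli L, 2 mi: H, 3 fra: H, 4 me: H, 5 pu: H, 6 kag H.
  Heavy syllables in the domain: 2, 3, 4, 5, 6. The rightmost is syllable 6 (kag).
  → primary stress on syllable 6.

yes: 5→6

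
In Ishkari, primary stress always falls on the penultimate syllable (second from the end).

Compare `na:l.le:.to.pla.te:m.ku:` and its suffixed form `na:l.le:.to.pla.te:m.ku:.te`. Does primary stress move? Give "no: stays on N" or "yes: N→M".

yes: 5→6

Base `na:l.le:.to.pla.te:m.ku:` (6 syllables):
  The word has 6 syllables; the penultimate syllable (second from the end) is syllable 5 (te:m).
  → primary stress on syllable 5.
Suffixed `na:l.le:.to.pla.te:m.ku:.te` (7 syllables):
  The word has 7 syllables; the penultimate syllable (second from the end) is syllable 6 (ku:).
  → primary stress on syllable 6.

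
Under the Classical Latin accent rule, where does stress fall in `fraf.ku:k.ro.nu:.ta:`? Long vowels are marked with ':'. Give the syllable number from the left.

4

Classical Latin: stress the penult if heavy (long vowel or closed), else the antepenult.
Weights: 3 ro L, 4 nu: H, 5 ta: H.
The penult (syllable 4, nu:) is heavy, so it takes stress.
Stress on syllable 4: fraf.ku:k.ro.ˈnu:.ta:.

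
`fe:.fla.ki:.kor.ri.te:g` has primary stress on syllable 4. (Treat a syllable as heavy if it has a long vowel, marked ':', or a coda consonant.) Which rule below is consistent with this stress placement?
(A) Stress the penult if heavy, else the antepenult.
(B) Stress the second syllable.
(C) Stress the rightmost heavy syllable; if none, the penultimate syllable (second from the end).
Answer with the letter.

Rule A → syllable 4 ✓.
Rule B → syllable 2 (observed: 4).
Rule C → syllable 6 (observed: 4).

A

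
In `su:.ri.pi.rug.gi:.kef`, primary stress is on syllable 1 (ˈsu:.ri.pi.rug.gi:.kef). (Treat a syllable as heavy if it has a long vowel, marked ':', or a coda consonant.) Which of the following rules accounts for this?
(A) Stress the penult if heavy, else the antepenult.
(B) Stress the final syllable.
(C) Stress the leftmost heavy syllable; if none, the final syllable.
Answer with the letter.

C

Rule A → syllable 5 (observed: 1).
Rule B → syllable 6 (observed: 1).
Rule C → syllable 1 ✓.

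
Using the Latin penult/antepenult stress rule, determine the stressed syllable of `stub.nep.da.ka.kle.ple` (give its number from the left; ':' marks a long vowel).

4

Classical Latin: stress the penult if heavy (long vowel or closed), else the antepenult.
Weights: 4 ka L, 5 kle L, 6 ple L.
The penult (syllable 5, kle) is light, so stress falls on the antepenult (syllable 4, ka).
Stress on syllable 4: stub.nep.da.ˈka.kle.ple.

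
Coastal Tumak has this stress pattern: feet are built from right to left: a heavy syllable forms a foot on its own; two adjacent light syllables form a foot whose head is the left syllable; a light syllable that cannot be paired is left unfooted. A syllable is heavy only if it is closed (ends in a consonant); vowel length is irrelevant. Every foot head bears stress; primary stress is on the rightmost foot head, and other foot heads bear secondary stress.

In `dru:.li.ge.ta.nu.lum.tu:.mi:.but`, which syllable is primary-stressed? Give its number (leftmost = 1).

9

Weights: 1 dru: L, 2 li L, 3 ge L, 4 ta L, 5 nu L, 6 lum H, 7 tu: L, 8 mi: L, 9 but H.
Parse right to left (heavy = foot alone; LL = one foot; stranded L unfooted): dru: (ˈli.ge) (ˈta.nu) (ˈlum) (ˈtu:.mi:) (ˈbut).
Foot heads: 2, 4, 6, 7, 9.
Primary stress on the rightmost head = syllable 9.
Primary stress: syllable 9 → dru:.li.ge.ta.nu.lum.tu:.mi:.ˈbut.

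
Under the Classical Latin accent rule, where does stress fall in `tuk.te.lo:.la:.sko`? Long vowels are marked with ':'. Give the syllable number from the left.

Classical Latin: stress the penult if heavy (long vowel or closed), else the antepenult.
Weights: 3 lo: H, 4 la: H, 5 sko L.
The penult (syllable 4, la:) is heavy, so it takes stress.
Stress on syllable 4: tuk.te.lo:.ˈla:.sko.

4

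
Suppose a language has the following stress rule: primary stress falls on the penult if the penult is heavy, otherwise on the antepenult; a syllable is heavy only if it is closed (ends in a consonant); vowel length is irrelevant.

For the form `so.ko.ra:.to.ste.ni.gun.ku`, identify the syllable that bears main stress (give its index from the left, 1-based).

Weights: 6 ni L, 7 gun H, 8 ku L.
The penult (syllable 7, gun) is heavy, so it takes stress.
Primary stress: syllable 7 → so.ko.ra:.to.ste.ni.ˈgun.ku.

7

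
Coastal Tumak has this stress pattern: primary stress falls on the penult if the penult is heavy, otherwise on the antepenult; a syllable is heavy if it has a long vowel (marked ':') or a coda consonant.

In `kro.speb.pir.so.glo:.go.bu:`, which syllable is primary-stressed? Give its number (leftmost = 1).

5

Weights: 5 glo: H, 6 go L, 7 bu: H.
The penult (syllable 6, go) is light, so stress falls on the antepenult (syllable 5, glo:).
Primary stress: syllable 5 → kro.speb.pir.so.ˈglo:.go.bu:.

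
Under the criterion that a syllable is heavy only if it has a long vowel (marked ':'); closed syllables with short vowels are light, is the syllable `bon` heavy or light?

`bon`: short vowel, closed (coda /n/). Short vowel → light.

light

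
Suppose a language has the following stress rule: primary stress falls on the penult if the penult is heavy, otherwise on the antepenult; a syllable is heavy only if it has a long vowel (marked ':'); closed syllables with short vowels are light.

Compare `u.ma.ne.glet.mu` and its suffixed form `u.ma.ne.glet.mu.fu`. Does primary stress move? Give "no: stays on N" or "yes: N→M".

Base `u.ma.ne.glet.mu` (5 syllables):
  Weights: 3 ne L, 4 glet L, 5 mu L.
  The penult (syllable 4, glet) is light, so stress falls on the antepenult (syllable 3, ne).
  → primary stress on syllable 3.
Suffixed `u.ma.ne.glet.mu.fu` (6 syllables):
  Weights: 4 glet L, 5 mu L, 6 fu L.
  The penult (syllable 5, mu) is light, so stress falls on the antepenult (syllable 4, glet).
  → primary stress on syllable 4.

yes: 3→4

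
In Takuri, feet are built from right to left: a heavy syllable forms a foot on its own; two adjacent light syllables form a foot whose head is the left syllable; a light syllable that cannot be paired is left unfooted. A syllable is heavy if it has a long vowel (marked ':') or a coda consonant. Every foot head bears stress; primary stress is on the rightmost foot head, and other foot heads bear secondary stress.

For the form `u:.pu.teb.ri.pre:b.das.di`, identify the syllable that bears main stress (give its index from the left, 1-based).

Weights: 1 u: H, 2 pu L, 3 teb H, 4 ri L, 5 pre:b H, 6 das H, 7 di L.
Parse right to left (heavy = foot alone; LL = one foot; stranded L unfooted): (ˈu:) pu (ˈteb) ri (ˈpre:b) (ˈdas) di.
Foot heads: 1, 3, 5, 6.
Primary stress on the rightmost head = syllable 6.
Primary stress: syllable 6 → u:.pu.teb.ri.pre:b.ˈdas.di.

6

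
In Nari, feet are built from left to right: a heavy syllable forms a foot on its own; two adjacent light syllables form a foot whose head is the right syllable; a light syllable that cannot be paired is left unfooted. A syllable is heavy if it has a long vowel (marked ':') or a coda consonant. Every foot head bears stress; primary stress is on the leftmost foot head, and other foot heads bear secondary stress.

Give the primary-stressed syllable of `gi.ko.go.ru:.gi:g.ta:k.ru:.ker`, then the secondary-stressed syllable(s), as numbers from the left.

Weights: 1 gi L, 2 ko L, 3 go L, 4 ru: H, 5 gi:g H, 6 ta:k H, 7 ru: H, 8 ker H.
Parse left to right (heavy = foot alone; LL = one foot; stranded L unfooted): (gi.ˈko) go (ˈru:) (ˈgi:g) (ˈta:k) (ˈru:) (ˈker).
Foot heads: 2, 4, 5, 6, 7, 8.
Primary stress on the leftmost head = syllable 2.
Secondary stress on 4, 5, 6, 7, 8: gi.ˈko.go.ˌru:.ˌgi:g.ˌta:k.ˌru:.ˌker.

primary 2, secondary 4, 5, 6, 7, 8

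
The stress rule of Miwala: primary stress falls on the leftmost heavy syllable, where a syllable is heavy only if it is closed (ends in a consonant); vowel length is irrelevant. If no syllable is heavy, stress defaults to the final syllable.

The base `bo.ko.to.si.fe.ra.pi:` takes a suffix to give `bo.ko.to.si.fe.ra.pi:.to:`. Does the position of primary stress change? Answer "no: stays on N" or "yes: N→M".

Base `bo.ko.to.si.fe.ra.pi:` (7 syllables):
  Weights: 1 bo L, 2 ko L, 3 to L, 4 si L, 5 fe L, 6 ra L, 7 pi: L.
  No heavy syllable in the domain; default to the final syllable = syllable 7.
  → primary stress on syllable 7.
Suffixed `bo.ko.to.si.fe.ra.pi:.to:` (8 syllables):
  Weights: 1 bo L, 2 ko L, 3 to L, 4 si L, 5 fe L, 6 ra L, 7 pi: L, 8 to: L.
  No heavy syllable in the domain; default to the final syllable = syllable 8.
  → primary stress on syllable 8.

yes: 7→8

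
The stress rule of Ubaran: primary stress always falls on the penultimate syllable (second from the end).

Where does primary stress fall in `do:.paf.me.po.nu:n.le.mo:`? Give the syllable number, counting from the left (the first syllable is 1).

The word has 7 syllables; the penultimate syllable (second from the end) is syllable 6 (le).
Primary stress: syllable 6 → do:.paf.me.po.nu:n.ˈle.mo:.

6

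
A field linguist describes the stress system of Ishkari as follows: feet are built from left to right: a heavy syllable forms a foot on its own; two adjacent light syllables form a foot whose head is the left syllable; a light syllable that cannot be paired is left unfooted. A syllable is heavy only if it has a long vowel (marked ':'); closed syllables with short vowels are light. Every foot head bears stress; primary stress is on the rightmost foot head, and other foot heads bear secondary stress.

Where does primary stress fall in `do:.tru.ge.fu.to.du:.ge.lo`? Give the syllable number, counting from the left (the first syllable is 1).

7

Weights: 1 do: H, 2 tru L, 3 ge L, 4 fu L, 5 to L, 6 du: H, 7 ge L, 8 lo L.
Parse left to right (heavy = foot alone; LL = one foot; stranded L unfooted): (ˈdo:) (ˈtru.ge) (ˈfu.to) (ˈdu:) (ˈge.lo).
Foot heads: 1, 2, 4, 6, 7.
Primary stress on the rightmost head = syllable 7.
Primary stress: syllable 7 → do:.tru.ge.fu.to.du:.ˈge.lo.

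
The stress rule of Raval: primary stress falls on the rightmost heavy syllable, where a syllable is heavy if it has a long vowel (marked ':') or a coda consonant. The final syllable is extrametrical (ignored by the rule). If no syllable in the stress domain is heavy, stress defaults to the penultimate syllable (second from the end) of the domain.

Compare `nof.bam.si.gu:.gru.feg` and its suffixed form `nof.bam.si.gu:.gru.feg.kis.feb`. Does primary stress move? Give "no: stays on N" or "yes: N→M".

yes: 4→7

Base `nof.bam.si.gu:.gru.feg` (6 syllables):
  The final syllable (6, feg) is extrametrical; the stress domain is syllables 1–5.
  Weights: 1 nof H, 2 bam H, 3 si L, 4 gu: H, 5 gru L.
  Heavy syllables in the domain: 1, 2, 4. The rightmost is syllable 4 (gu:).
  → primary stress on syllable 4.
Suffixed `nof.bam.si.gu:.gru.feg.kis.feb` (8 syllables):
  The final syllable (8, feb) is extrametrical; the stress domain is syllables 1–7.
  Weights: 1 nof H, 2 bam H, 3 si L, 4 gu: H, 5 gru L, 6 feg H, 7 kis H.
  Heavy syllables in the domain: 1, 2, 4, 6, 7. The rightmost is syllable 7 (kis).
  → primary stress on syllable 7.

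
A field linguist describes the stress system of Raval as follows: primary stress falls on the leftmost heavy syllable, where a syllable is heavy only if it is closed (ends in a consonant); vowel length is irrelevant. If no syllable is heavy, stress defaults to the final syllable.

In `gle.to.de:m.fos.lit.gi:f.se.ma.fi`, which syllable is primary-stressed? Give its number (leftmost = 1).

3

Weights: 1 gle L, 2 to L, 3 de:m H, 4 fos H, 5 lit H, 6 gi:f H, 7 se L, 8 ma L, 9 fi L.
Heavy syllables in the domain: 3, 4, 5, 6. The leftmost is syllable 3 (de:m).
Primary stress: syllable 3 → gle.to.ˈde:m.fos.lit.gi:f.se.ma.fi.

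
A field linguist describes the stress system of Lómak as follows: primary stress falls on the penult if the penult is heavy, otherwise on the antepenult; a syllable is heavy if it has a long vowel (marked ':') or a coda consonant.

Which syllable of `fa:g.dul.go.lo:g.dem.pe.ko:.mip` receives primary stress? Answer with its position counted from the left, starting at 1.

7

Weights: 6 pe L, 7 ko: H, 8 mip H.
The penult (syllable 7, ko:) is heavy, so it takes stress.
Primary stress: syllable 7 → fa:g.dul.go.lo:g.dem.pe.ˈko:.mip.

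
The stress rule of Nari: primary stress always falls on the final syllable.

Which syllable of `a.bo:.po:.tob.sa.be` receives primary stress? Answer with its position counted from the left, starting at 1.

The word has 6 syllables; the final syllable is syllable 6 (be).
Primary stress: syllable 6 → a.bo:.po:.tob.sa.ˈbe.

6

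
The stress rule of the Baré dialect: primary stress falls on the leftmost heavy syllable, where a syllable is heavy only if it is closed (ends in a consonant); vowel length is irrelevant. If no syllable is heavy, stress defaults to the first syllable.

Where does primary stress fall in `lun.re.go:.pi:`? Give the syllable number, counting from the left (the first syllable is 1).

Weights: 1 lun H, 2 re L, 3 go: L, 4 pi: L.
Heavy syllables in the domain: 1. The leftmost is syllable 1 (lun).
Primary stress: syllable 1 → ˈlun.re.go:.pi:.

1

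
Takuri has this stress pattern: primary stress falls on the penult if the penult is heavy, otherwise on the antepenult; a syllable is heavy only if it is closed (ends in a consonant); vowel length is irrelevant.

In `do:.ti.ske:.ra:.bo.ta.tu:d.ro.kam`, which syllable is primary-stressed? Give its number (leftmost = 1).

Weights: 7 tu:d H, 8 ro L, 9 kam H.
The penult (syllable 8, ro) is light, so stress falls on the antepenult (syllable 7, tu:d).
Primary stress: syllable 7 → do:.ti.ske:.ra:.bo.ta.ˈtu:d.ro.kam.

7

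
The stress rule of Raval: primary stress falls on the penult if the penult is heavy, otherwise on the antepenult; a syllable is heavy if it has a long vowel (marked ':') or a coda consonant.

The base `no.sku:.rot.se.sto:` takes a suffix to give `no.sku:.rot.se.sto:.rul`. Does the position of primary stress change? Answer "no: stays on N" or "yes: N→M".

Base `no.sku:.rot.se.sto:` (5 syllables):
  Weights: 3 rot H, 4 se L, 5 sto: H.
  The penult (syllable 4, se) is light, so stress falls on the antepenult (syllable 3, rot).
  → primary stress on syllable 3.
Suffixed `no.sku:.rot.se.sto:.rul` (6 syllables):
  Weights: 4 se L, 5 sto: H, 6 rul H.
  The penult (syllable 5, sto:) is heavy, so it takes stress.
  → primary stress on syllable 5.

yes: 3→5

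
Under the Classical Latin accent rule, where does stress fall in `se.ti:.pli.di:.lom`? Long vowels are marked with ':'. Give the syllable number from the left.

4

Classical Latin: stress the penult if heavy (long vowel or closed), else the antepenult.
Weights: 3 pli L, 4 di: H, 5 lom H.
The penult (syllable 4, di:) is heavy, so it takes stress.
Stress on syllable 4: se.ti:.pli.ˈdi:.lom.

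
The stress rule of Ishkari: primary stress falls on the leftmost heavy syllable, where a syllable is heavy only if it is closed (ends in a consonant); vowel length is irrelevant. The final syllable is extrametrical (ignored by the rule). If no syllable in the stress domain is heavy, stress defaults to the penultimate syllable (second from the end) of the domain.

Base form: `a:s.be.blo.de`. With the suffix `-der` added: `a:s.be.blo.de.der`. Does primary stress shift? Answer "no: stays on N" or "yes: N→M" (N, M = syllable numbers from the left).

Base `a:s.be.blo.de` (4 syllables):
  The final syllable (4, de) is extrametrical; the stress domain is syllables 1–3.
  Weights: 1 a:s H, 2 be L, 3 blo L.
  Heavy syllables in the domain: 1. The leftmost is syllable 1 (a:s).
  → primary stress on syllable 1.
Suffixed `a:s.be.blo.de.der` (5 syllables):
  The final syllable (5, der) is extrametrical; the stress domain is syllables 1–4.
  Weights: 1 a:s H, 2 be L, 3 blo L, 4 de L.
  Heavy syllables in the domain: 1. The leftmost is syllable 1 (a:s).
  → primary stress on syllable 1.

no: stays on 1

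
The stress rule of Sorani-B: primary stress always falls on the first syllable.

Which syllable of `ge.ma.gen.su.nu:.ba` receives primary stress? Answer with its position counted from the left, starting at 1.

The word has 6 syllables; the first syllable is syllable 1 (ge).
Primary stress: syllable 1 → ˈge.ma.gen.su.nu:.ba.

1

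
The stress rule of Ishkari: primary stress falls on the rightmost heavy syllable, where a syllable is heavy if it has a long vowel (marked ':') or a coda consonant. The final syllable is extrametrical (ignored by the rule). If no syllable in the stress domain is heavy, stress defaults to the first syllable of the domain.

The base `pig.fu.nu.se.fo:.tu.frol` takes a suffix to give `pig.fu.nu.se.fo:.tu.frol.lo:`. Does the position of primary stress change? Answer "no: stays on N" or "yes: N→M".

Base `pig.fu.nu.se.fo:.tu.frol` (7 syllables):
  The final syllable (7, frol) is extrametrical; the stress domain is syllables 1–6.
  Weights: 1 pig H, 2 fu L, 3 nu L, 4 se L, 5 fo: H, 6 tu L.
  Heavy syllables in the domain: 1, 5. The rightmost is syllable 5 (fo:).
  → primary stress on syllable 5.
Suffixed `pig.fu.nu.se.fo:.tu.frol.lo:` (8 syllables):
  The final syllable (8, lo:) is extrametrical; the stress domain is syllables 1–7.
  Weights: 1 pig H, 2 fu L, 3 nu L, 4 se L, 5 fo: H, 6 tu L, 7 frol H.
  Heavy syllables in the domain: 1, 5, 7. The rightmost is syllable 7 (frol).
  → primary stress on syllable 7.

yes: 5→7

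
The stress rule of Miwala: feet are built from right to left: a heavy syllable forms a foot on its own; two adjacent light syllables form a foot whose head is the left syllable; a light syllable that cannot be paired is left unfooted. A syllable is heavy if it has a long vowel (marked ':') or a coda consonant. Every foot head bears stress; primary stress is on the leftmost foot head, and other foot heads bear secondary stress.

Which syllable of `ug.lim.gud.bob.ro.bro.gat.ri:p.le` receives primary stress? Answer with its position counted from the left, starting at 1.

Weights: 1 ug H, 2 lim H, 3 gud H, 4 bob H, 5 ro L, 6 bro L, 7 gat H, 8 ri:p H, 9 le L.
Parse right to left (heavy = foot alone; LL = one foot; stranded L unfooted): (ˈug) (ˈlim) (ˈgud) (ˈbob) (ˈro.bro) (ˈgat) (ˈri:p) le.
Foot heads: 1, 2, 3, 4, 5, 7, 8.
Primary stress on the leftmost head = syllable 1.
Primary stress: syllable 1 → ˈug.lim.gud.bob.ro.bro.gat.ri:p.le.

1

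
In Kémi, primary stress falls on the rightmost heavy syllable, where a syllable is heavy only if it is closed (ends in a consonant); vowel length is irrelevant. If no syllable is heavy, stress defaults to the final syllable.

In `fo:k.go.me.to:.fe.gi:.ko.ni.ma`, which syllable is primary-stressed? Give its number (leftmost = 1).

1

Weights: 1 fo:k H, 2 go L, 3 me L, 4 to: L, 5 fe L, 6 gi: L, 7 ko L, 8 ni L, 9 ma L.
Heavy syllables in the domain: 1. The rightmost is syllable 1 (fo:k).
Primary stress: syllable 1 → ˈfo:k.go.me.to:.fe.gi:.ko.ni.ma.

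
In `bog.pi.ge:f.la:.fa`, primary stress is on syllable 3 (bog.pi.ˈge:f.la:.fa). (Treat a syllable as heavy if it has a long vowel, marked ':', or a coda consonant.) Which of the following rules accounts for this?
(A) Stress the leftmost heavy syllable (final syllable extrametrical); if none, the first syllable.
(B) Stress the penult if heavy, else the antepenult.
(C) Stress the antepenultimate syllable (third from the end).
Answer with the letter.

C

Rule A → syllable 1 (observed: 3).
Rule B → syllable 4 (observed: 3).
Rule C → syllable 3 ✓.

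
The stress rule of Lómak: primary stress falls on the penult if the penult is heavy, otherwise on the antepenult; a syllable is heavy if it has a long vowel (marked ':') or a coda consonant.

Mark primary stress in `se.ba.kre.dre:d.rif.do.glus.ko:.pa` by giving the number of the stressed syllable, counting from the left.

Weights: 7 glus H, 8 ko: H, 9 pa L.
The penult (syllable 8, ko:) is heavy, so it takes stress.
Primary stress: syllable 8 → se.ba.kre.dre:d.rif.do.glus.ˈko:.pa.

8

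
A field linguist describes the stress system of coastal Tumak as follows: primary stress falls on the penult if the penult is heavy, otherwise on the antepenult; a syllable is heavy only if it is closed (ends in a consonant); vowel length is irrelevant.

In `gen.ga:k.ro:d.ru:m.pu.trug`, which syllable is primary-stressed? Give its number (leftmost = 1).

4

Weights: 4 ru:m H, 5 pu L, 6 trug H.
The penult (syllable 5, pu) is light, so stress falls on the antepenult (syllable 4, ru:m).
Primary stress: syllable 4 → gen.ga:k.ro:d.ˈru:m.pu.trug.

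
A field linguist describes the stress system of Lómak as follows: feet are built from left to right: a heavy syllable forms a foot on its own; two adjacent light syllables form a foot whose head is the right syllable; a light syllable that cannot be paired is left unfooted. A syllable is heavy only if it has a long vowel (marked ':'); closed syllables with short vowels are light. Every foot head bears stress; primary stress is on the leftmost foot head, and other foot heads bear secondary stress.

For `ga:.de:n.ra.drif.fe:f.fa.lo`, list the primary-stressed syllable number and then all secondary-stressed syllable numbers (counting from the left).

primary 1, secondary 2, 4, 5, 7

Weights: 1 ga: H, 2 de:n H, 3 ra L, 4 drif L, 5 fe:f H, 6 fa L, 7 lo L.
Parse left to right (heavy = foot alone; LL = one foot; stranded L unfooted): (ˈga:) (ˈde:n) (ra.ˈdrif) (ˈfe:f) (fa.ˈlo).
Foot heads: 1, 2, 4, 5, 7.
Primary stress on the leftmost head = syllable 1.
Secondary stress on 2, 4, 5, 7: ˈga:.ˌde:n.ra.ˌdrif.ˌfe:f.fa.ˌlo.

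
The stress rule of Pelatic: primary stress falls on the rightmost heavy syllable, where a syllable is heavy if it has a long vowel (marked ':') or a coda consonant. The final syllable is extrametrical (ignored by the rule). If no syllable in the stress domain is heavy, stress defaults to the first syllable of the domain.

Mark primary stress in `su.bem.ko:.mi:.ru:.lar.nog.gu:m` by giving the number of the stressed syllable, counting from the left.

The final syllable (8, gu:m) is extrametrical; the stress domain is syllables 1–7.
Weights: 1 su L, 2 bem H, 3 ko: H, 4 mi: H, 5 ru: H, 6 lar H, 7 nog H.
Heavy syllables in the domain: 2, 3, 4, 5, 6, 7. The rightmost is syllable 7 (nog).
Primary stress: syllable 7 → su.bem.ko:.mi:.ru:.lar.ˈnog.gu:m.

7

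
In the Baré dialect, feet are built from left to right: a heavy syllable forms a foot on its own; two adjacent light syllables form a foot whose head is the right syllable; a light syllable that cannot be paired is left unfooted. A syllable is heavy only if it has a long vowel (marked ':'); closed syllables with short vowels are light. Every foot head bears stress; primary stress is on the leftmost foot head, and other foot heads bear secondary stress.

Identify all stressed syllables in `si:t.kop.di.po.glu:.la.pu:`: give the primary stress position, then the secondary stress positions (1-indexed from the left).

Weights: 1 si:t H, 2 kop L, 3 di L, 4 po L, 5 glu: H, 6 la L, 7 pu: H.
Parse left to right (heavy = foot alone; LL = one foot; stranded L unfooted): (ˈsi:t) (kop.ˈdi) po (ˈglu:) la (ˈpu:).
Foot heads: 1, 3, 5, 7.
Primary stress on the leftmost head = syllable 1.
Secondary stress on 3, 5, 7: ˈsi:t.kop.ˌdi.po.ˌglu:.la.ˌpu:.

primary 1, secondary 3, 5, 7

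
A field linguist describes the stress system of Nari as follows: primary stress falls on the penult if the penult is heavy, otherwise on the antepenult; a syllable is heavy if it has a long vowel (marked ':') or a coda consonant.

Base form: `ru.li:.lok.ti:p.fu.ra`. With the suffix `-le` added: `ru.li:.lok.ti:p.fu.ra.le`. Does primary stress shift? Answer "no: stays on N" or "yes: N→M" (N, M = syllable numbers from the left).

Base `ru.li:.lok.ti:p.fu.ra` (6 syllables):
  Weights: 4 ti:p H, 5 fu L, 6 ra L.
  The penult (syllable 5, fu) is light, so stress falls on the antepenult (syllable 4, ti:p).
  → primary stress on syllable 4.
Suffixed `ru.li:.lok.ti:p.fu.ra.le` (7 syllables):
  Weights: 5 fu L, 6 ra L, 7 le L.
  The penult (syllable 6, ra) is light, so stress falls on the antepenult (syllable 5, fu).
  → primary stress on syllable 5.

yes: 4→5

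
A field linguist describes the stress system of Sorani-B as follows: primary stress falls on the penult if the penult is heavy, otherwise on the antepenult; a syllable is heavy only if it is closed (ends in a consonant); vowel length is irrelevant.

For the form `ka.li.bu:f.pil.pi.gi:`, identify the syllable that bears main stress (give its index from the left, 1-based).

Weights: 4 pil H, 5 pi L, 6 gi: L.
The penult (syllable 5, pi) is light, so stress falls on the antepenult (syllable 4, pil).
Primary stress: syllable 4 → ka.li.bu:f.ˈpil.pi.gi:.

4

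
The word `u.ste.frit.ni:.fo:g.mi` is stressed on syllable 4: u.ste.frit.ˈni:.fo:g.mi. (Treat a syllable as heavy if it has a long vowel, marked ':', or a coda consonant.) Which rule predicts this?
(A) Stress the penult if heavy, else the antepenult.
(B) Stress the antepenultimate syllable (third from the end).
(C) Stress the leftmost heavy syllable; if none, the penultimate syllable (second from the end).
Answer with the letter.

Rule A → syllable 5 (observed: 4).
Rule B → syllable 4 ✓.
Rule C → syllable 3 (observed: 4).

B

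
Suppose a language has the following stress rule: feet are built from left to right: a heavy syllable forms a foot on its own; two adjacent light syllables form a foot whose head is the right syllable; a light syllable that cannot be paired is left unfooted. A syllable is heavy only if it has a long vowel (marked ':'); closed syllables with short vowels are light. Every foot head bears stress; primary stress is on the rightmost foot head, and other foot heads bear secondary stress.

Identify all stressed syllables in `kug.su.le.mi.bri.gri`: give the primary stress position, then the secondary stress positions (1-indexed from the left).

primary 6, secondary 2, 4

Weights: 1 kug L, 2 su L, 3 le L, 4 mi L, 5 bri L, 6 gri L.
Parse left to right (heavy = foot alone; LL = one foot; stranded L unfooted): (kug.ˈsu) (le.ˈmi) (bri.ˈgri).
Foot heads: 2, 4, 6.
Primary stress on the rightmost head = syllable 6.
Secondary stress on 2, 4: kug.ˌsu.le.ˌmi.bri.ˈgri.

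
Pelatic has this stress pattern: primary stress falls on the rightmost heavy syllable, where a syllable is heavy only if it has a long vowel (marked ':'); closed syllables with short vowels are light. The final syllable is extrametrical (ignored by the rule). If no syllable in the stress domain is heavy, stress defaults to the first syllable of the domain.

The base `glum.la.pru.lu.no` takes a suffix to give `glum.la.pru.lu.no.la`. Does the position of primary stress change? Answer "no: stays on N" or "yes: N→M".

no: stays on 1

Base `glum.la.pru.lu.no` (5 syllables):
  The final syllable (5, no) is extrametrical; the stress domain is syllables 1–4.
  Weights: 1 glum L, 2 la L, 3 pru L, 4 lu L.
  No heavy syllable in the domain; default to the first syllable of the domain = syllable 1.
  → primary stress on syllable 1.
Suffixed `glum.la.pru.lu.no.la` (6 syllables):
  The final syllable (6, la) is extrametrical; the stress domain is syllables 1–5.
  Weights: 1 glum L, 2 la L, 3 pru L, 4 lu L, 5 no L.
  No heavy syllable in the domain; default to the first syllable of the domain = syllable 1.
  → primary stress on syllable 1.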